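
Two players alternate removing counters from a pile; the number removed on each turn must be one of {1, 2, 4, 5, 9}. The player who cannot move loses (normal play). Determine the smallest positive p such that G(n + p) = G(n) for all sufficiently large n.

n :  0  1  2  3  4  5  6  7  8  9 10 11 12 13 14 15 16 17 18 19 20 21 22 23 24 25 26 27
G :  0  1  2  0  1  2  0  1  2  3  4  5  3  0  1  2  0  1  2  0  1  2  3  4  5  3  0  1
G(n+13) = G(n) holds for n = 0,…,8 (a full window of length max(S) = 9), so the sequence is purely periodic with period 13.

13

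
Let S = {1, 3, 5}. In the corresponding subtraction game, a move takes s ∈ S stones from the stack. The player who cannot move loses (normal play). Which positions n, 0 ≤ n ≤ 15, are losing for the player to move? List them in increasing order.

n :  0  1  2  3  4  5  6  7  8  9 10 11 12 13 14 15
G :  0  1  0  1  0  1  0  1  0  1  0  1  0  1  0  1
P-positions are exactly the n with G(n) = 0.

0, 2, 4, 6, 8, 10, 12, 14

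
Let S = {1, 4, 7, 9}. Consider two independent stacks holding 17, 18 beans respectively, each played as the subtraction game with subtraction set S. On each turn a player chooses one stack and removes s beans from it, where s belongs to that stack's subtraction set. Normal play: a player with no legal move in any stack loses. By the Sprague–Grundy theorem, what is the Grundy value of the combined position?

All stacks use S = {1, 4, 7, 9}:
G(0) = 0
G(1) = mex{0} = 1
G(2) = mex{1} = 0
G(3) = mex{0} = 1
G(4) = mex{1,0} = 2
G(5) = mex{2,1} = 0
G(6) = mex{0,0} = 1
G(7) = mex{1,1,0} = 2
G(8) = mex{2,2,1} = 0
G(9) = mex{0,0,0,0} = 1
G(10) = mex{1,1,1,1} = 0
G(11) = mex{0,2,2,0} = 1
G(12) = mex{1,0,0,1} = 2
G(13) = mex{2,1,1,2} = 0
G(14) = mex{0,0,2,0} = 1
G(15) = mex{1,1,0,1} = 2
G(16) = mex{2,2,1,2} = 0
G(17) = mex{0,0,0,0} = 1
G(18) = mex{1,1,1,1} = 0
Stack A: G(17) = 1.
Stack B: G(18) = 0.
Combined Grundy value = 1 ⊕ 0 = 1.

1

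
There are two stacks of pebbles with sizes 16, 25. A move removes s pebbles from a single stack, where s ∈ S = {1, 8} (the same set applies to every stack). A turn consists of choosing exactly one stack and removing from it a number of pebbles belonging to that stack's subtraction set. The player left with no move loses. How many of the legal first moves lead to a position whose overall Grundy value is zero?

All stacks use S = {1, 8}:
G(0) = 0
G(1) = mex{0} = 1
G(2) = mex{1} = 0
G(3) = mex{0} = 1
G(4) = mex{1} = 0
G(5) = mex{0} = 1
G(6) = mex{1} = 0
G(7) = mex{0} = 1
G(8) = mex{1,0} = 2
G(9) = mex{2,1} = 0
G(10) = mex{0,0} = 1
G(11) = mex{1,1} = 0
G(12) = mex{0,0} = 1
G(13) = mex{1,1} = 0
G(14) = mex{0,0} = 1
G(15) = mex{1,1} = 0
G(16) = mex{0,2} = 1
G(17) = mex{1,0} = 2
G(18) = mex{2,1} = 0
G(19) = mex{0,0} = 1
G(20) = mex{1,1} = 0
G(21) = mex{0,0} = 1
G(22) = mex{1,1} = 0
G(23) = mex{0,0} = 1
G(24) = mex{1,1} = 0
G(25) = mex{0,2} = 1
Stack A: G(16) = 1.
Stack B: G(25) = 1.
Combined Grundy value = 1 ⊕ 1 = 0.
A winning move leaves total XOR = 0, i.e. changes one component's Grundy value g to g ⊕ X where X is the current total.
Stack A: target g' = 1⊕0 = 1, but every legal move changes the Grundy value (mex property), so 0 moves.
Stack B: target g' = 1⊕0 = 1, but every legal move changes the Grundy value (mex property), so 0 moves.

0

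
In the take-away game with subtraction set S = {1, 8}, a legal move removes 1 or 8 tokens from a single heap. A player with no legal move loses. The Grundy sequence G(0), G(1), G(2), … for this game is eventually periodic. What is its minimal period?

G(0) = 0
G(1) = mex{0} = 1
G(2) = mex{1} = 0
G(3) = mex{0} = 1
G(4) = mex{1} = 0
G(5) = mex{0} = 1
G(6) = mex{1} = 0
G(7) = mex{0} = 1
G(8) = mex{1,0} = 2
G(9) = mex{2,1} = 0
G(10) = mex{0,0} = 1
G(11) = mex{1,1} = 0
G(12) = mex{0,0} = 1
G(13) = mex{1,1} = 0
G(14) = mex{0,0} = 1
G(15) = mex{1,1} = 0
G(16) = mex{0,2} = 1
G(17) = mex{1,0} = 2
G(18) = mex{2,1} = 0
G(19) = mex{0,0} = 1
G(n+9) = G(n) holds for n = 0,…,7 (a full window of length max(S) = 8), so the sequence is purely periodic with period 9.

9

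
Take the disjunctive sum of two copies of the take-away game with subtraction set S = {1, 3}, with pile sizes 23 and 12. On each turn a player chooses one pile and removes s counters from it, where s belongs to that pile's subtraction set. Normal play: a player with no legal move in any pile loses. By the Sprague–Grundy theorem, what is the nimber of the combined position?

All piles use S = {1, 3}:
n :  0  1  2  3  4  5  6  7  8  9 10 11 12 13 14 15 16 17 18 19 20 21 22 23
G :  0  1  0  1  0  1  0  1  0  1  0  1  0  1  0  1  0  1  0  1  0  1  0  1
Pile A: G(23) = 1.
Pile B: G(12) = 0.
Combined Grundy value = 1 ⊕ 0 = 1.

1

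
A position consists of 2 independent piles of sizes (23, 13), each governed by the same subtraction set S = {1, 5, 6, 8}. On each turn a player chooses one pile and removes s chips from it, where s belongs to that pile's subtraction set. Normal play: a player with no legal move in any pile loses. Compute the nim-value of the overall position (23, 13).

1

All piles use S = {1, 5, 6, 8}:
G(0) = 0
G(1) = mex{0} = 1
G(2) = mex{1} = 0
G(3) = mex{0} = 1
G(4) = mex{1} = 0
G(5) = mex{0,0} = 1
G(6) = mex{1,1,0} = 2
G(7) = mex{2,0,1} = 3
G(8) = mex{3,1,0,0} = 2
G(9) = mex{2,0,1,1} = 3
G(10) = mex{3,1,0,0} = 2
G(11) = mex{2,2,1,1} = 0
G(12) = mex{0,3,2,0} = 1
G(13) = mex{1,2,3,1} = 0
G(14) = mex{0,3,2,2} = 1
G(15) = mex{1,2,3,3} = 0
G(16) = mex{0,0,2,2} = 1
G(17) = mex{1,1,0,3} = 2
G(18) = mex{2,0,1,2} = 3
G(19) = mex{3,1,0,0} = 2
G(20) = mex{2,0,1,1} = 3
G(21) = mex{3,1,0,0} = 2
G(22) = mex{2,2,1,1} = 0
G(23) = mex{0,3,2,0} = 1
Pile A: G(23) = 1.
Pile B: G(13) = 0.
Combined Grundy value = 1 ⊕ 0 = 1.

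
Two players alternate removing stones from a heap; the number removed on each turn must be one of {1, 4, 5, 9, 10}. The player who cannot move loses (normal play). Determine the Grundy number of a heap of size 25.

5

n :  0  1  2  3  4  5  6  7  8  9 10 11 12 13 14 15 16 17 18 19 20 21 22 23 24 25
G :  0  1  0  1  2  3  2  3  0  1  4  5  2  3  0  1  0  1  2  3  2  3  0  1  4  5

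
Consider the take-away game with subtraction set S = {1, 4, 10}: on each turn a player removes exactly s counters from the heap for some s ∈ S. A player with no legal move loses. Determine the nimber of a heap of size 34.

2

G(0) = 0
G(1) = mex{0} = 1
G(2) = mex{1} = 0
G(3) = mex{0} = 1
G(4) = mex{1,0} = 2
G(5) = mex{2,1} = 0
G(6) = mex{0,0} = 1
G(7) = mex{1,1} = 0
G(8) = mex{0,2} = 1
G(9) = mex{1,0} = 2
G(10) = mex{2,1,0} = 3
G(11) = mex{3,0,1} = 2
G(12) = mex{2,1,0} = 3
G(13) = mex{3,2,1} = 0
G(14) = mex{0,3,2} = 1
G(15) = mex{1,2,0} = 3
G(16) = mex{3,3,1} = 0
G(17) = mex{0,0,0} = 1
G(18) = mex{1,1,1} = 0
G(19) = mex{0,3,2} = 1
G(20) = mex{1,0,3} = 2
G(21) = mex{2,1,2} = 0
G(22) = mex{0,0,3} = 1
G(23) = mex{1,1,0} = 2
G(24) = mex{2,2,1} = 0
G(25) = mex{0,0,3} = 1
G(26) = mex{1,1,0} = 2
G(27) = mex{2,2,1} = 0
G(28) = mex{0,0,0} = 1
G(29) = mex{1,1,1} = 0
G(30) = mex{0,2,2} = 1
G(31) = mex{1,0,0} = 2
G(32) = mex{2,1,1} = 0
G(33) = mex{0,0,2} = 1
G(34) = mex{1,1,0} = 2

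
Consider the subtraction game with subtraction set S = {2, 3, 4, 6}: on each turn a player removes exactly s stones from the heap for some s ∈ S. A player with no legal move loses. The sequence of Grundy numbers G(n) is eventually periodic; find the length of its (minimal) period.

8

G(0) = 0
G(1) = mex{} = 0
G(2) = mex{0} = 1
G(3) = mex{0,0} = 1
G(4) = mex{1,0,0} = 2
G(5) = mex{1,1,0} = 2
G(6) = mex{2,1,1,0} = 3
G(7) = mex{2,2,1,0} = 3
G(8) = mex{3,2,2,1} = 0
G(9) = mex{3,3,2,1} = 0
G(10) = mex{0,3,3,2} = 1
G(11) = mex{0,0,3,2} = 1
G(12) = mex{1,0,0,3} = 2
G(13) = mex{1,1,0,3} = 2
G(14) = mex{2,1,1,0} = 3
G(15) = mex{2,2,1,0} = 3
G(16) = mex{3,2,2,1} = 0
G(17) = mex{3,3,2,1} = 0
G(n+8) = G(n) holds for n = 0,…,5 (a full window of length max(S) = 6), so the sequence is purely periodic with period 8.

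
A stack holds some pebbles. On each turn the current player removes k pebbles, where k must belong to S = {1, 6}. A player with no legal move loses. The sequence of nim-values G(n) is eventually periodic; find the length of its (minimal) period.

n :  0  1  2  3  4  5  6  7  8  9 10 11 12 13 14 15
G :  0  1  0  1  0  1  2  0  1  0  1  0  1  2  0  1
G(n+7) = G(n) holds for n = 0,…,5 (a full window of length max(S) = 6), so the sequence is purely periodic with period 7.

7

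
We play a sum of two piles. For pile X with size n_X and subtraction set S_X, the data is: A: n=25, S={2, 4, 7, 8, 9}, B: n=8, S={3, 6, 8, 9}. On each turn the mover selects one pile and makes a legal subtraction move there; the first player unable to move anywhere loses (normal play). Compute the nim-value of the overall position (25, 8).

Pile A, S = {2, 4, 7, 8, 9}:
G(0) = 0
G(1) = mex{} = 0
G(2) = mex{0} = 1
G(3) = mex{0} = 1
G(4) = mex{1,0} = 2
G(5) = mex{1,0} = 2
G(6) = mex{2,1} = 0
G(7) = mex{2,1,0} = 3
G(8) = mex{0,2,0,0} = 1
G(9) = mex{3,2,1,0,0} = 4
G(10) = mex{1,0,1,1,0} = 2
G(11) = mex{4,3,2,1,1} = 0
G(12) = mex{2,1,2,2,1} = 0
G(13) = mex{0,4,0,2,2} = 1
G(14) = mex{0,2,3,0,2} = 1
G(15) = mex{1,0,1,3,0} = 2
G(16) = mex{1,0,4,1,3} = 2
G(17) = mex{2,1,2,4,1} = 0
G(18) = mex{2,1,0,2,4} = 3
G(19) = mex{0,2,0,0,2} = 1
G(20) = mex{3,2,1,0,0} = 4
G(21) = mex{1,0,1,1,0} = 2
G(22) = mex{4,3,2,1,1} = 0
G(23) = mex{2,1,2,2,1} = 0
G(24) = mex{0,4,0,2,2} = 1
G(25) = mex{0,2,3,0,2} = 1
G_A(25) = 1.
Pile B, S = {3, 6, 8, 9}:
n : 0 1 2 3 4 5 6 7 8
G : 0 0 0 1 1 1 2 2 2
G_B(8) = 2.
Combined Grundy value = 1 ⊕ 2 = 3.

3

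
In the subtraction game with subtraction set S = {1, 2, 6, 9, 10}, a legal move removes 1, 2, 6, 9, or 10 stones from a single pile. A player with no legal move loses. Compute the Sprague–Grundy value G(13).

2

G(0) = 0
G(1) = mex{0} = 1
G(2) = mex{1,0} = 2
G(3) = mex{2,1} = 0
G(4) = mex{0,2} = 1
G(5) = mex{1,0} = 2
G(6) = mex{2,1,0} = 3
G(7) = mex{3,2,1} = 0
G(8) = mex{0,3,2} = 1
G(9) = mex{1,0,0,0} = 2
G(10) = mex{2,1,1,1,0} = 3
G(11) = mex{3,2,2,2,1} = 0
G(12) = mex{0,3,3,0,2} = 1
G(13) = mex{1,0,0,1,0} = 2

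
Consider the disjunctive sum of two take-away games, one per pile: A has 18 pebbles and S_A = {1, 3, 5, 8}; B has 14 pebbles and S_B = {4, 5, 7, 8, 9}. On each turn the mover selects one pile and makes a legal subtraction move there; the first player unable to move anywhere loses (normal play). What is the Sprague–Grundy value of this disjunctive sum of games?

1

Pile A, S = {1, 3, 5, 8}:
G(0) = 0
G(1) = mex{0} = 1
G(2) = mex{1} = 0
G(3) = mex{0,0} = 1
G(4) = mex{1,1} = 0
G(5) = mex{0,0,0} = 1
G(6) = mex{1,1,1} = 0
G(7) = mex{0,0,0} = 1
G(8) = mex{1,1,1,0} = 2
G(9) = mex{2,0,0,1} = 3
G(10) = mex{3,1,1,0} = 2
G(11) = mex{2,2,0,1} = 3
G(12) = mex{3,3,1,0} = 2
G(13) = mex{2,2,2,1} = 0
G(14) = mex{0,3,3,0} = 1
G(15) = mex{1,2,2,1} = 0
G(16) = mex{0,0,3,2} = 1
G(17) = mex{1,1,2,3} = 0
G(18) = mex{0,0,0,2} = 1
G_A(18) = 1.
Pile B, S = {4, 5, 7, 8, 9}:
G(0) = 0
G(1) = mex{} = 0
G(2) = mex{} = 0
G(3) = mex{} = 0
G(4) = mex{0} = 1
G(5) = mex{0,0} = 1
G(6) = mex{0,0} = 1
G(7) = mex{0,0,0} = 1
G(8) = mex{1,0,0,0} = 2
G(9) = mex{1,1,0,0,0} = 2
G(10) = mex{1,1,0,0,0} = 2
G(11) = mex{1,1,1,0,0} = 2
G(12) = mex{2,1,1,1,0} = 3
G(13) = mex{2,2,1,1,1} = 0
G(14) = mex{2,2,1,1,1} = 0
G_B(14) = 0.
Combined Grundy value = 1 ⊕ 0 = 1.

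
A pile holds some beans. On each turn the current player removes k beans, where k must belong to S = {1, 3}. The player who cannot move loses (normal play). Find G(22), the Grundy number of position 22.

0

G(0) = 0
G(1) = mex{0} = 1
G(2) = mex{1} = 0
G(3) = mex{0,0} = 1
G(4) = mex{1,1} = 0
G(5) = mex{0,0} = 1
G(6) = mex{1,1} = 0
G(7) = mex{0,0} = 1
G(8) = mex{1,1} = 0
G(9) = mex{0,0} = 1
G(10) = mex{1,1} = 0
G(11) = mex{0,0} = 1
G(12) = mex{1,1} = 0
G(13) = mex{0,0} = 1
G(14) = mex{1,1} = 0
G(15) = mex{0,0} = 1
G(16) = mex{1,1} = 0
G(17) = mex{0,0} = 1
G(18) = mex{1,1} = 0
G(19) = mex{0,0} = 1
G(20) = mex{1,1} = 0
G(21) = mex{0,0} = 1
G(22) = mex{1,1} = 0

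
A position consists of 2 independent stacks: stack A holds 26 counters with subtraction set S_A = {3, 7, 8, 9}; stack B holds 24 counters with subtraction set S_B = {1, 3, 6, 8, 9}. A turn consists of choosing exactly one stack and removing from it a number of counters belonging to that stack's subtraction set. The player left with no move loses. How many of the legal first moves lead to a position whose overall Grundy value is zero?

Stack A, S = {3, 7, 8, 9}:
n :  0  1  2  3  4  5  6  7  8  9 10 11 12 13 14 15 16 17 18 19 20 21 22 23 24 25 26
G :  0  0  0  1  1  1  0  2  2  1  3  3  0  2  4  1  0  0  0  1  1  1  0  2  2  1  3
G_A(26) = 3.
Stack B, S = {1, 3, 6, 8, 9}:
G(0) = 0
G(1) = mex{0} = 1
G(2) = mex{1} = 0
G(3) = mex{0,0} = 1
G(4) = mex{1,1} = 0
G(5) = mex{0,0} = 1
G(6) = mex{1,1,0} = 2
G(7) = mex{2,0,1} = 3
G(8) = mex{3,1,0,0} = 2
G(9) = mex{2,2,1,1,0} = 3
G(10) = mex{3,3,0,0,1} = 2
G(11) = mex{2,2,1,1,0} = 3
G(12) = mex{3,3,2,0,1} = 4
G(13) = mex{4,2,3,1,0} = 5
G(14) = mex{5,3,2,2,1} = 0
G(15) = mex{0,4,3,3,2} = 1
G(16) = mex{1,5,2,2,3} = 0
G(17) = mex{0,0,3,3,2} = 1
G(18) = mex{1,1,4,2,3} = 0
G(19) = mex{0,0,5,3,2} = 1
G(20) = mex{1,1,0,4,3} = 2
G(21) = mex{2,0,1,5,4} = 3
G(22) = mex{3,1,0,0,5} = 2
G(23) = mex{2,2,1,1,0} = 3
G(24) = mex{3,3,0,0,1} = 2
G_B(24) = 2.
Combined Grundy value = 3 ⊕ 2 = 1.
A winning move leaves total XOR = 0, i.e. changes one component's Grundy value g to g ⊕ X where X is the current total.
Stack A: need g' = 3⊕1 = 2. Options: 26−3→G=2, 26−7→G=1, 26−8→G=0, 26−9→G=0. Hits: 1.
Stack B: need g' = 2⊕1 = 3. Options: 24−1→G=3, 24−3→G=3, 24−6→G=0, 24−8→G=0, 24−9→G=1. Hits: 2.

3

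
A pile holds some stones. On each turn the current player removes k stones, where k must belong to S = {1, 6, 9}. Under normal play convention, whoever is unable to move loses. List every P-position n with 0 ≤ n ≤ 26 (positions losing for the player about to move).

G(0) = 0
G(1) = mex{0} = 1
G(2) = mex{1} = 0
G(3) = mex{0} = 1
G(4) = mex{1} = 0
G(5) = mex{0} = 1
G(6) = mex{1,0} = 2
G(7) = mex{2,1} = 0
G(8) = mex{0,0} = 1
G(9) = mex{1,1,0} = 2
G(10) = mex{2,0,1} = 3
G(11) = mex{3,1,0} = 2
G(12) = mex{2,2,1} = 0
G(13) = mex{0,0,0} = 1
G(14) = mex{1,1,1} = 0
G(15) = mex{0,2,2} = 1
G(16) = mex{1,3,0} = 2
G(17) = mex{2,2,1} = 0
G(18) = mex{0,0,2} = 1
G(19) = mex{1,1,3} = 0
G(20) = mex{0,0,2} = 1
G(21) = mex{1,1,0} = 2
G(22) = mex{2,2,1} = 0
G(23) = mex{0,0,0} = 1
G(24) = mex{1,1,1} = 0
G(25) = mex{0,0,2} = 1
G(26) = mex{1,1,0} = 2
P-positions are exactly the n with G(n) = 0.

0, 2, 4, 7, 12, 14, 17, 19, 22, 24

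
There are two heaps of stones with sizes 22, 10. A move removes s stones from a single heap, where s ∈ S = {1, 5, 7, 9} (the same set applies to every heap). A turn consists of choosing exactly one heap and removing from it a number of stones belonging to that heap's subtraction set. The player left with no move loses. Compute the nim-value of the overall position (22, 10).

0

All heaps use S = {1, 5, 7, 9}:
n :  0  1  2  3  4  5  6  7  8  9 10 11 12 13 14 15 16 17 18 19 20 21 22
G :  0  1  0  1  0  1  0  1  0  1  0  1  0  1  0  1  0  1  0  1  0  1  0
Heap A: G(22) = 0.
Heap B: G(10) = 0.
Combined Grundy value = 0 ⊕ 0 = 0.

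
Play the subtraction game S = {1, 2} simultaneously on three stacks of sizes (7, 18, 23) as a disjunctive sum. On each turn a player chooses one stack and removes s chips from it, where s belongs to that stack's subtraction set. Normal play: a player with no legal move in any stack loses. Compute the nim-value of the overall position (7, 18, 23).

All stacks use S = {1, 2}:
G(0) = 0
G(1) = mex{0} = 1
G(2) = mex{1,0} = 2
G(3) = mex{2,1} = 0
G(4) = mex{0,2} = 1
G(5) = mex{1,0} = 2
G(6) = mex{2,1} = 0
G(7) = mex{0,2} = 1
G(8) = mex{1,0} = 2
G(9) = mex{2,1} = 0
G(10) = mex{0,2} = 1
G(11) = mex{1,0} = 2
G(12) = mex{2,1} = 0
G(13) = mex{0,2} = 1
G(14) = mex{1,0} = 2
G(15) = mex{2,1} = 0
G(16) = mex{0,2} = 1
G(17) = mex{1,0} = 2
G(18) = mex{2,1} = 0
G(19) = mex{0,2} = 1
G(20) = mex{1,0} = 2
G(21) = mex{2,1} = 0
G(22) = mex{0,2} = 1
G(23) = mex{1,0} = 2
Stack A: G(7) = 1.
Stack B: G(18) = 0.
Stack C: G(23) = 2.
Combined Grundy value = 1 ⊕ 0 ⊕ 2 = 3.

3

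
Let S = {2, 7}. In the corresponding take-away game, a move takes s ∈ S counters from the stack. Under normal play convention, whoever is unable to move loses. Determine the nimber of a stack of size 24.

1

G(0) = 0
G(1) = mex{} = 0
G(2) = mex{0} = 1
G(3) = mex{0} = 1
G(4) = mex{1} = 0
G(5) = mex{1} = 0
G(6) = mex{0} = 1
G(7) = mex{0,0} = 1
G(8) = mex{1,0} = 2
G(9) = mex{1,1} = 0
G(10) = mex{2,1} = 0
G(11) = mex{0,0} = 1
G(12) = mex{0,0} = 1
G(13) = mex{1,1} = 0
G(14) = mex{1,1} = 0
G(15) = mex{0,2} = 1
G(16) = mex{0,0} = 1
G(17) = mex{1,0} = 2
G(18) = mex{1,1} = 0
G(19) = mex{2,1} = 0
G(20) = mex{0,0} = 1
G(21) = mex{0,0} = 1
G(22) = mex{1,1} = 0
G(23) = mex{1,1} = 0
G(24) = mex{0,2} = 1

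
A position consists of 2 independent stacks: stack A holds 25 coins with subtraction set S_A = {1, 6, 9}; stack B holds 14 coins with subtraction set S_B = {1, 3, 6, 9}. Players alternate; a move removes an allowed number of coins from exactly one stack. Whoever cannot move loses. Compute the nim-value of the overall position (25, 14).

1

Stack A, S = {1, 6, 9}:
n :  0  1  2  3  4  5  6  7  8  9 10 11 12 13 14 15 16 17 18 19 20 21 22 23 24 25
G :  0  1  0  1  0  1  2  0  1  2  3  2  0  1  0  1  2  0  1  0  1  2  0  1  0  1
G_A(25) = 1.
Stack B, S = {1, 3, 6, 9}:
n :  0  1  2  3  4  5  6  7  8  9 10 11 12 13 14
G :  0  1  0  1  0  1  2  3  2  3  2  3  0  1  0
G_B(14) = 0.
Combined Grundy value = 1 ⊕ 0 = 1.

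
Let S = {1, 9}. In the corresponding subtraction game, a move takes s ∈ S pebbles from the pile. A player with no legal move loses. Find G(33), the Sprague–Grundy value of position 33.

n :  0  1  2  3  4  5  6  7  8  9 10 11 12 13 14 15 16 17 18 19 20 21 22 23 24 25 26 27 28 29 30 31 32 33
G :  0  1  0  1  0  1  0  1  0  1  0  1  0  1  0  1  0  1  0  1  0  1  0  1  0  1  0  1  0  1  0  1  0  1

1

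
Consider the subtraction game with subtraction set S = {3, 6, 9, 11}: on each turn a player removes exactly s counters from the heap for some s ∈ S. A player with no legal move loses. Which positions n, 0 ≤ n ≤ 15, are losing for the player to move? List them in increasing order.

n :  0  1  2  3  4  5  6  7  8  9 10 11 12 13 14 15
G :  0  0  0  1  1  1  2  2  2  3  3  3  4  4  0  0
P-positions are exactly the n with G(n) = 0.

0, 1, 2, 14, 15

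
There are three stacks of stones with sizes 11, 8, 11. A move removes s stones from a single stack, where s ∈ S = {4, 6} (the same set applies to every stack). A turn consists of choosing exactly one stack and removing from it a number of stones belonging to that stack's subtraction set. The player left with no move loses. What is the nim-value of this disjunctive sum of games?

All stacks use S = {4, 6}:
G(0) = 0
G(1) = mex{} = 0
G(2) = mex{} = 0
G(3) = mex{} = 0
G(4) = mex{0} = 1
G(5) = mex{0} = 1
G(6) = mex{0,0} = 1
G(7) = mex{0,0} = 1
G(8) = mex{1,0} = 2
G(9) = mex{1,0} = 2
G(10) = mex{1,1} = 0
G(11) = mex{1,1} = 0
Stack A: G(11) = 0.
Stack B: G(8) = 2.
Stack C: G(11) = 0.
Combined Grundy value = 0 ⊕ 2 ⊕ 0 = 2.

2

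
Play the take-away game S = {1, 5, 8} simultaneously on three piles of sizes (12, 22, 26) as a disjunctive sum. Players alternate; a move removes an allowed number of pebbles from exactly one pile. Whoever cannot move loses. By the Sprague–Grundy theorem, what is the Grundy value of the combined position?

1

All piles use S = {1, 5, 8}:
G(0) = 0
G(1) = mex{0} = 1
G(2) = mex{1} = 0
G(3) = mex{0} = 1
G(4) = mex{1} = 0
G(5) = mex{0,0} = 1
G(6) = mex{1,1} = 0
G(7) = mex{0,0} = 1
G(8) = mex{1,1,0} = 2
G(9) = mex{2,0,1} = 3
G(10) = mex{3,1,0} = 2
G(11) = mex{2,0,1} = 3
G(12) = mex{3,1,0} = 2
G(13) = mex{2,2,1} = 0
G(14) = mex{0,3,0} = 1
G(15) = mex{1,2,1} = 0
G(16) = mex{0,3,2} = 1
G(17) = mex{1,2,3} = 0
G(18) = mex{0,0,2} = 1
G(19) = mex{1,1,3} = 0
G(20) = mex{0,0,2} = 1
G(21) = mex{1,1,0} = 2
G(22) = mex{2,0,1} = 3
G(23) = mex{3,1,0} = 2
G(24) = mex{2,0,1} = 3
G(25) = mex{3,1,0} = 2
G(26) = mex{2,2,1} = 0
Pile A: G(12) = 2.
Pile B: G(22) = 3.
Pile C: G(26) = 0.
Combined Grundy value = 2 ⊕ 3 ⊕ 0 = 1.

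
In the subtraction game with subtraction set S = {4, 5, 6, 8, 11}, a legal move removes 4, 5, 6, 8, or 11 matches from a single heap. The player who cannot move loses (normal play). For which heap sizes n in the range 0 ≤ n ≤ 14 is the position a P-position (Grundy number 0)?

0, 1, 2, 3

G(0) = 0
G(1) = mex{} = 0
G(2) = mex{} = 0
G(3) = mex{} = 0
G(4) = mex{0} = 1
G(5) = mex{0,0} = 1
G(6) = mex{0,0,0} = 1
G(7) = mex{0,0,0} = 1
G(8) = mex{1,0,0,0} = 2
G(9) = mex{1,1,0,0} = 2
G(10) = mex{1,1,1,0} = 2
G(11) = mex{1,1,1,0,0} = 2
G(12) = mex{2,1,1,1,0} = 3
G(13) = mex{2,2,1,1,0} = 3
G(14) = mex{2,2,2,1,0} = 3
P-positions are exactly the n with G(n) = 0.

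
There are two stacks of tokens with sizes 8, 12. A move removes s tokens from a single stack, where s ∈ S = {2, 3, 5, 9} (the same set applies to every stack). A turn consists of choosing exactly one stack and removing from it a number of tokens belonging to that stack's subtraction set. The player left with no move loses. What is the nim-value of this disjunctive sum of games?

All stacks use S = {2, 3, 5, 9}:
G(0) = 0
G(1) = mex{} = 0
G(2) = mex{0} = 1
G(3) = mex{0,0} = 1
G(4) = mex{1,0} = 2
G(5) = mex{1,1,0} = 2
G(6) = mex{2,1,0} = 3
G(7) = mex{2,2,1} = 0
G(8) = mex{3,2,1} = 0
G(9) = mex{0,3,2,0} = 1
G(10) = mex{0,0,2,0} = 1
G(11) = mex{1,0,3,1} = 2
G(12) = mex{1,1,0,1} = 2
Stack A: G(8) = 0.
Stack B: G(12) = 2.
Combined Grundy value = 0 ⊕ 2 = 2.

2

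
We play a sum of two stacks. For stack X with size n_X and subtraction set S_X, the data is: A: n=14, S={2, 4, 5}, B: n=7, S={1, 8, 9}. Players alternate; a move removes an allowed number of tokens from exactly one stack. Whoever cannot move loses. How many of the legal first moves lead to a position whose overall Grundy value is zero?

3

Stack A, S = {2, 4, 5}:
n :  0  1  2  3  4  5  6  7  8  9 10 11 12 13 14
G :  0  0  1  1  2  2  3  0  0  1  1  2  2  3  0
G_A(14) = 0.
Stack B, S = {1, 8, 9}:
n : 0 1 2 3 4 5 6 7
G : 0 1 0 1 0 1 0 1
G_B(7) = 1.
Combined Grundy value = 0 ⊕ 1 = 1.
A winning move leaves total XOR = 0, i.e. changes one component's Grundy value g to g ⊕ X where X is the current total.
Stack A: need g' = 0⊕1 = 1. Options: 14−2→G=2, 14−4→G=1, 14−5→G=1. Hits: 2.
Stack B: need g' = 1⊕1 = 0. Options: 7−1→G=0. Hits: 1.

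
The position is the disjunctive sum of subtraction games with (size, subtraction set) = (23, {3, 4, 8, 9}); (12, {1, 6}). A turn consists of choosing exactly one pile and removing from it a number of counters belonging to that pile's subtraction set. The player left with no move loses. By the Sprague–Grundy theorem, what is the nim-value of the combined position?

Pile A, S = {3, 4, 8, 9}:
n :  0  1  2  3  4  5  6  7  8  9 10 11 12 13 14 15 16 17 18 19 20 21 22 23
G :  0  0  0  1  1  1  2  0  2  3  1  3  0  0  0  1  1  1  2  0  2  3  1  3
G_A(23) = 3.
Pile B, S = {1, 6}:
G(0) = 0
G(1) = mex{0} = 1
G(2) = mex{1} = 0
G(3) = mex{0} = 1
G(4) = mex{1} = 0
G(5) = mex{0} = 1
G(6) = mex{1,0} = 2
G(7) = mex{2,1} = 0
G(8) = mex{0,0} = 1
G(9) = mex{1,1} = 0
G(10) = mex{0,0} = 1
G(11) = mex{1,1} = 0
G(12) = mex{0,2} = 1
G_B(12) = 1.
Combined Grundy value = 3 ⊕ 1 = 2.

2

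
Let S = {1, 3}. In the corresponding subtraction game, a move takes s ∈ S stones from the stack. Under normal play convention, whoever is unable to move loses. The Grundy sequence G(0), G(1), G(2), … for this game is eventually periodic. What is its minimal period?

2

G(0) = 0
G(1) = mex{0} = 1
G(2) = mex{1} = 0
G(3) = mex{0,0} = 1
G(4) = mex{1,1} = 0
G(5) = mex{0,0} = 1
G(6) = mex{1,1} = 0
G(7) = mex{0,0} = 1
G(8) = mex{1,1} = 0
G(9) = mex{0,0} = 1
G(10) = mex{1,1} = 0
G(11) = mex{0,0} = 1
G(12) = mex{1,1} = 0
G(13) = mex{0,0} = 1
G(14) = mex{1,1} = 0
G(n+2) = G(n) holds for n = 0,…,2 (a full window of length max(S) = 3), so the sequence is purely periodic with period 2.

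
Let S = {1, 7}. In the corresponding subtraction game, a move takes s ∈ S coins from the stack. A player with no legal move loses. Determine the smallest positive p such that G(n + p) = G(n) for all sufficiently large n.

G(0) = 0
G(1) = mex{0} = 1
G(2) = mex{1} = 0
G(3) = mex{0} = 1
G(4) = mex{1} = 0
G(5) = mex{0} = 1
G(6) = mex{1} = 0
G(7) = mex{0,0} = 1
G(8) = mex{1,1} = 0
G(9) = mex{0,0} = 1
G(10) = mex{1,1} = 0
G(11) = mex{0,0} = 1
G(12) = mex{1,1} = 0
G(13) = mex{0,0} = 1
G(14) = mex{1,1} = 0
G(n+2) = G(n) holds for n = 0,…,6 (a full window of length max(S) = 7), so the sequence is purely periodic with period 2.

2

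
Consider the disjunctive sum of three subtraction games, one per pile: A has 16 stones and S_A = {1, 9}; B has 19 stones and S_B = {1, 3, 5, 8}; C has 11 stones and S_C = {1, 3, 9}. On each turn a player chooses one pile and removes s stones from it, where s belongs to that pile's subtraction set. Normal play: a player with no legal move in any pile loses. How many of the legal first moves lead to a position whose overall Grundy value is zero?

8

Pile A, S = {1, 9}:
G(0) = 0
G(1) = mex{0} = 1
G(2) = mex{1} = 0
G(3) = mex{0} = 1
G(4) = mex{1} = 0
G(5) = mex{0} = 1
G(6) = mex{1} = 0
G(7) = mex{0} = 1
G(8) = mex{1} = 0
G(9) = mex{0,0} = 1
G(10) = mex{1,1} = 0
G(11) = mex{0,0} = 1
G(12) = mex{1,1} = 0
G(13) = mex{0,0} = 1
G(14) = mex{1,1} = 0
G(15) = mex{0,0} = 1
G(16) = mex{1,1} = 0
G_A(16) = 0.
Pile B, S = {1, 3, 5, 8}:
G(0) = 0
G(1) = mex{0} = 1
G(2) = mex{1} = 0
G(3) = mex{0,0} = 1
G(4) = mex{1,1} = 0
G(5) = mex{0,0,0} = 1
G(6) = mex{1,1,1} = 0
G(7) = mex{0,0,0} = 1
G(8) = mex{1,1,1,0} = 2
G(9) = mex{2,0,0,1} = 3
G(10) = mex{3,1,1,0} = 2
G(11) = mex{2,2,0,1} = 3
G(12) = mex{3,3,1,0} = 2
G(13) = mex{2,2,2,1} = 0
G(14) = mex{0,3,3,0} = 1
G(15) = mex{1,2,2,1} = 0
G(16) = mex{0,0,3,2} = 1
G(17) = mex{1,1,2,3} = 0
G(18) = mex{0,0,0,2} = 1
G(19) = mex{1,1,1,3} = 0
G_B(19) = 0.
Pile C, S = {1, 3, 9}:
n :  0  1  2  3  4  5  6  7  8  9 10 11
G :  0  1  0  1  0  1  0  1  0  1  0  1
G_C(11) = 1.
Combined Grundy value = 0 ⊕ 0 ⊕ 1 = 1.
A winning move leaves total XOR = 0, i.e. changes one component's Grundy value g to g ⊕ X where X is the current total.
Pile A: need g' = 0⊕1 = 1. Options: 16−1→G=1, 16−9→G=1. Hits: 2.
Pile B: need g' = 0⊕1 = 1. Options: 19−1→G=1, 19−3→G=1, 19−5→G=1, 19−8→G=3. Hits: 3.
Pile C: need g' = 1⊕1 = 0. Options: 11−1→G=0, 11−3→G=0, 11−9→G=0. Hits: 3.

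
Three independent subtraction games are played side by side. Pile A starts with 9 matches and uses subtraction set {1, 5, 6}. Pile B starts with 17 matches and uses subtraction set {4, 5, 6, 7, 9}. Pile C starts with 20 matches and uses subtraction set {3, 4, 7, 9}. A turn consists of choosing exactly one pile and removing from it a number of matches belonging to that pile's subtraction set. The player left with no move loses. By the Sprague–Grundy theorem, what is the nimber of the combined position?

Pile A, S = {1, 5, 6}:
n : 0 1 2 3 4 5 6 7 8 9
G : 0 1 0 1 0 1 2 3 2 3
G_A(9) = 3.
Pile B, S = {4, 5, 6, 7, 9}:
n :  0  1  2  3  4  5  6  7  8  9 10 11 12 13 14 15 16 17
G :  0  0  0  0  1  1  1  1  2  2  2  2  3  0  0  0  0  1
G_B(17) = 1.
Pile C, S = {3, 4, 7, 9}:
n :  0  1  2  3  4  5  6  7  8  9 10 11 12 13 14 15 16 17 18 19 20
G :  0  0  0  1  1  1  2  2  2  3  3  3  0  0  0  1  1  1  2  2  2
G_C(20) = 2.
Combined Grundy value = 3 ⊕ 1 ⊕ 2 = 0.

0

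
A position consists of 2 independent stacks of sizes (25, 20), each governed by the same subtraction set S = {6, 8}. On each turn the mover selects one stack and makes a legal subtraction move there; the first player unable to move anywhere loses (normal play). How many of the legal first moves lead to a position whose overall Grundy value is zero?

0

All stacks use S = {6, 8}:
n :  0  1  2  3  4  5  6  7  8  9 10 11 12 13 14 15 16 17 18 19 20 21 22 23 24 25
G :  0  0  0  0  0  0  1  1  1  1  1  1  2  2  0  0  0  0  0  0  1  1  1  1  1  1
Stack A: G(25) = 1.
Stack B: G(20) = 1.
Combined Grundy value = 1 ⊕ 1 = 0.
A winning move leaves total XOR = 0, i.e. changes one component's Grundy value g to g ⊕ X where X is the current total.
Stack A: target g' = 1⊕0 = 1, but every legal move changes the Grundy value (mex property), so 0 moves.
Stack B: target g' = 1⊕0 = 1, but every legal move changes the Grundy value (mex property), so 0 moves.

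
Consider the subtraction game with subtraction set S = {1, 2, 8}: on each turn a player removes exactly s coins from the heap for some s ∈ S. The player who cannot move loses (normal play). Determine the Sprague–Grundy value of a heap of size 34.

G(0) = 0
G(1) = mex{0} = 1
G(2) = mex{1,0} = 2
G(3) = mex{2,1} = 0
G(4) = mex{0,2} = 1
G(5) = mex{1,0} = 2
G(6) = mex{2,1} = 0
G(7) = mex{0,2} = 1
G(8) = mex{1,0,0} = 2
G(9) = mex{2,1,1} = 0
G(10) = mex{0,2,2} = 1
G(11) = mex{1,0,0} = 2
G(12) = mex{2,1,1} = 0
G(13) = mex{0,2,2} = 1
G(14) = mex{1,0,0} = 2
G(15) = mex{2,1,1} = 0
G(16) = mex{0,2,2} = 1
G(17) = mex{1,0,0} = 2
G(18) = mex{2,1,1} = 0
G(19) = mex{0,2,2} = 1
G(20) = mex{1,0,0} = 2
G(21) = mex{2,1,1} = 0
G(22) = mex{0,2,2} = 1
G(23) = mex{1,0,0} = 2
G(24) = mex{2,1,1} = 0
G(25) = mex{0,2,2} = 1
G(26) = mex{1,0,0} = 2
G(27) = mex{2,1,1} = 0
G(28) = mex{0,2,2} = 1
G(29) = mex{1,0,0} = 2
G(30) = mex{2,1,1} = 0
G(31) = mex{0,2,2} = 1
G(32) = mex{1,0,0} = 2
G(33) = mex{2,1,1} = 0
G(34) = mex{0,2,2} = 1

1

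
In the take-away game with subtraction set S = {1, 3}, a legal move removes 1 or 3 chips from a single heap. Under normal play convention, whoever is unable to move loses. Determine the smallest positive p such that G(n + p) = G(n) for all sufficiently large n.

2

n :  0  1  2  3  4  5  6  7  8  9 10 11 12 13 14
G :  0  1  0  1  0  1  0  1  0  1  0  1  0  1  0
G(n+2) = G(n) holds for n = 0,…,2 (a full window of length max(S) = 3), so the sequence is purely periodic with period 2.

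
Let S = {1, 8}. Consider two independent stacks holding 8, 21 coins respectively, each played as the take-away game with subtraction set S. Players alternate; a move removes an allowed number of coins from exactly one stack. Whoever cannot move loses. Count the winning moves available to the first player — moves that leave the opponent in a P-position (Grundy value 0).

All stacks use S = {1, 8}:
n :  0  1  2  3  4  5  6  7  8  9 10 11 12 13 14 15 16 17 18 19 20 21
G :  0  1  0  1  0  1  0  1  2  0  1  0  1  0  1  0  1  2  0  1  0  1
Stack A: G(8) = 2.
Stack B: G(21) = 1.
Combined Grundy value = 2 ⊕ 1 = 3.
A winning move leaves total XOR = 0, i.e. changes one component's Grundy value g to g ⊕ X where X is the current total.
Stack A: need g' = 2⊕3 = 1. Options: 8−1→G=1, 8−8→G=0. Hits: 1.
Stack B: need g' = 1⊕3 = 2. Options: 21−1→G=0, 21−8→G=0. Hits: 0.

1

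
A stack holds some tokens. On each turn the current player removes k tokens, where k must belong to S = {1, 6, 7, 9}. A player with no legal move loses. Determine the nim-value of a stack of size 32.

G(0) = 0
G(1) = mex{0} = 1
G(2) = mex{1} = 0
G(3) = mex{0} = 1
G(4) = mex{1} = 0
G(5) = mex{0} = 1
G(6) = mex{1,0} = 2
G(7) = mex{2,1,0} = 3
G(8) = mex{3,0,1} = 2
G(9) = mex{2,1,0,0} = 3
G(10) = mex{3,0,1,1} = 2
G(11) = mex{2,1,0,0} = 3
G(12) = mex{3,2,1,1} = 0
G(13) = mex{0,3,2,0} = 1
G(14) = mex{1,2,3,1} = 0
G(15) = mex{0,3,2,2} = 1
G(16) = mex{1,2,3,3} = 0
G(17) = mex{0,3,2,2} = 1
G(18) = mex{1,0,3,3} = 2
G(19) = mex{2,1,0,2} = 3
G(20) = mex{3,0,1,3} = 2
G(21) = mex{2,1,0,0} = 3
G(22) = mex{3,0,1,1} = 2
G(23) = mex{2,1,0,0} = 3
G(24) = mex{3,2,1,1} = 0
G(25) = mex{0,3,2,0} = 1
G(26) = mex{1,2,3,1} = 0
G(27) = mex{0,3,2,2} = 1
G(28) = mex{1,2,3,3} = 0
G(29) = mex{0,3,2,2} = 1
G(30) = mex{1,0,3,3} = 2
G(31) = mex{2,1,0,2} = 3
G(32) = mex{3,0,1,3} = 2

2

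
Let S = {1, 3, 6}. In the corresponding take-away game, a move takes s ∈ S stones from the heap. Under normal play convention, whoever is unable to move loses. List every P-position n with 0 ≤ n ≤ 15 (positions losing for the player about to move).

0, 2, 4, 9, 11, 13

n :  0  1  2  3  4  5  6  7  8  9 10 11 12 13 14 15
G :  0  1  0  1  0  1  2  3  2  0  1  0  1  0  1  2
P-positions are exactly the n with G(n) = 0.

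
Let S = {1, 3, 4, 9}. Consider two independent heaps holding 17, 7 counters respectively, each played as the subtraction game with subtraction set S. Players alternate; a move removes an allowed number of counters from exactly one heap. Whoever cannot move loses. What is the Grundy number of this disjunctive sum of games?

All heaps use S = {1, 3, 4, 9}:
n :  0  1  2  3  4  5  6  7  8  9 10 11 12 13 14 15 16 17
G :  0  1  0  1  2  3  2  0  1  4  3  2  0  1  0  1  2  3
Heap A: G(17) = 3.
Heap B: G(7) = 0.
Combined Grundy value = 3 ⊕ 0 = 3.

3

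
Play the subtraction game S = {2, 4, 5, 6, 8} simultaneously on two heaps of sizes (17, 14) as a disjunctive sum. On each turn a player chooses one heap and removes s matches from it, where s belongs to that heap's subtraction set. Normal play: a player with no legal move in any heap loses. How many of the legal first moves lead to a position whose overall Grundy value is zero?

All heaps use S = {2, 4, 5, 6, 8}:
G(0) = 0
G(1) = mex{} = 0
G(2) = mex{0} = 1
G(3) = mex{0} = 1
G(4) = mex{1,0} = 2
G(5) = mex{1,0,0} = 2
G(6) = mex{2,1,0,0} = 3
G(7) = mex{2,1,1,0} = 3
G(8) = mex{3,2,1,1,0} = 4
G(9) = mex{3,2,2,1,0} = 4
G(10) = mex{4,3,2,2,1} = 0
G(11) = mex{4,3,3,2,1} = 0
G(12) = mex{0,4,3,3,2} = 1
G(13) = mex{0,4,4,3,2} = 1
G(14) = mex{1,0,4,4,3} = 2
G(15) = mex{1,0,0,4,3} = 2
G(16) = mex{2,1,0,0,4} = 3
G(17) = mex{2,1,1,0,4} = 3
Heap A: G(17) = 3.
Heap B: G(14) = 2.
Combined Grundy value = 3 ⊕ 2 = 1.
A winning move leaves total XOR = 0, i.e. changes one component's Grundy value g to g ⊕ X where X is the current total.
Heap A: need g' = 3⊕1 = 2. Options: 17−2→G=2, 17−4→G=1, 17−5→G=1, 17−6→G=0, 17−8→G=4. Hits: 1.
Heap B: need g' = 2⊕1 = 3. Options: 14−2→G=1, 14−4→G=0, 14−5→G=4, 14−6→G=4, 14−8→G=3. Hits: 1.

2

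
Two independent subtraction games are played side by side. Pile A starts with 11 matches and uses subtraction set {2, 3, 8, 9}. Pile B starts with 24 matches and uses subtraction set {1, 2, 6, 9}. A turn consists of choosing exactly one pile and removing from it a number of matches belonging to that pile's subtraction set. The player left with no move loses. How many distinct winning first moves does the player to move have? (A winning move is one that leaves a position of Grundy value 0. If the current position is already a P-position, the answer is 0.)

0

Pile A, S = {2, 3, 8, 9}:
G(0) = 0
G(1) = mex{} = 0
G(2) = mex{0} = 1
G(3) = mex{0,0} = 1
G(4) = mex{1,0} = 2
G(5) = mex{1,1} = 0
G(6) = mex{2,1} = 0
G(7) = mex{0,2} = 1
G(8) = mex{0,0,0} = 1
G(9) = mex{1,0,0,0} = 2
G(10) = mex{1,1,1,0} = 2
G(11) = mex{2,1,1,1} = 0
G_A(11) = 0.
Pile B, S = {1, 2, 6, 9}:
G(0) = 0
G(1) = mex{0} = 1
G(2) = mex{1,0} = 2
G(3) = mex{2,1} = 0
G(4) = mex{0,2} = 1
G(5) = mex{1,0} = 2
G(6) = mex{2,1,0} = 3
G(7) = mex{3,2,1} = 0
G(8) = mex{0,3,2} = 1
G(9) = mex{1,0,0,0} = 2
G(10) = mex{2,1,1,1} = 0
G(11) = mex{0,2,2,2} = 1
G(12) = mex{1,0,3,0} = 2
G(13) = mex{2,1,0,1} = 3
G(14) = mex{3,2,1,2} = 0
G(15) = mex{0,3,2,3} = 1
G(16) = mex{1,0,0,0} = 2
G(17) = mex{2,1,1,1} = 0
G(18) = mex{0,2,2,2} = 1
G(19) = mex{1,0,3,0} = 2
G(20) = mex{2,1,0,1} = 3
G(21) = mex{3,2,1,2} = 0
G(22) = mex{0,3,2,3} = 1
G(23) = mex{1,0,0,0} = 2
G(24) = mex{2,1,1,1} = 0
G_B(24) = 0.
Combined Grundy value = 0 ⊕ 0 = 0.
A winning move leaves total XOR = 0, i.e. changes one component's Grundy value g to g ⊕ X where X is the current total.
Pile A: target g' = 0⊕0 = 0, but every legal move changes the Grundy value (mex property), so 0 moves.
Pile B: target g' = 0⊕0 = 0, but every legal move changes the Grundy value (mex property), so 0 moves.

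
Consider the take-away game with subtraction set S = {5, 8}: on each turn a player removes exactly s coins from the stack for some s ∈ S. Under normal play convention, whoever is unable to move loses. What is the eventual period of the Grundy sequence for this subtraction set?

13

G(0) = 0
G(1) = mex{} = 0
G(2) = mex{} = 0
G(3) = mex{} = 0
G(4) = mex{} = 0
G(5) = mex{0} = 1
G(6) = mex{0} = 1
G(7) = mex{0} = 1
G(8) = mex{0,0} = 1
G(9) = mex{0,0} = 1
G(10) = mex{1,0} = 2
G(11) = mex{1,0} = 2
G(12) = mex{1,0} = 2
G(13) = mex{1,1} = 0
G(14) = mex{1,1} = 0
G(15) = mex{2,1} = 0
G(16) = mex{2,1} = 0
G(17) = mex{2,1} = 0
G(18) = mex{0,2} = 1
G(19) = mex{0,2} = 1
G(20) = mex{0,2} = 1
G(21) = mex{0,0} = 1
G(22) = mex{0,0} = 1
G(23) = mex{1,0} = 2
G(24) = mex{1,0} = 2
G(25) = mex{1,0} = 2
G(26) = mex{1,1} = 0
G(27) = mex{1,1} = 0
G(n+13) = G(n) holds for n = 0,…,7 (a full window of length max(S) = 8), so the sequence is purely periodic with period 13.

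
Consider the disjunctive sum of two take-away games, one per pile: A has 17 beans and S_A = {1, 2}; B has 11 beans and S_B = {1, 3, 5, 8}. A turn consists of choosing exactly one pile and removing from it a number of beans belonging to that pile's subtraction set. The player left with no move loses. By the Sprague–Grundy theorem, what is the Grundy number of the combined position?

Pile A, S = {1, 2}:
G(0) = 0
G(1) = mex{0} = 1
G(2) = mex{1,0} = 2
G(3) = mex{2,1} = 0
G(4) = mex{0,2} = 1
G(5) = mex{1,0} = 2
G(6) = mex{2,1} = 0
G(7) = mex{0,2} = 1
G(8) = mex{1,0} = 2
G(9) = mex{2,1} = 0
G(10) = mex{0,2} = 1
G(11) = mex{1,0} = 2
G(12) = mex{2,1} = 0
G(13) = mex{0,2} = 1
G(14) = mex{1,0} = 2
G(15) = mex{2,1} = 0
G(16) = mex{0,2} = 1
G(17) = mex{1,0} = 2
G_A(17) = 2.
Pile B, S = {1, 3, 5, 8}:
n :  0  1  2  3  4  5  6  7  8  9 10 11
G :  0  1  0  1  0  1  0  1  2  3  2  3
G_B(11) = 3.
Combined Grundy value = 2 ⊕ 3 = 1.

1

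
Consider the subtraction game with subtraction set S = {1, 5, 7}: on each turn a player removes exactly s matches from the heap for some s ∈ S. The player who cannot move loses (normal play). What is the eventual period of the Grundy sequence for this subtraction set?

2

G(0) = 0
G(1) = mex{0} = 1
G(2) = mex{1} = 0
G(3) = mex{0} = 1
G(4) = mex{1} = 0
G(5) = mex{0,0} = 1
G(6) = mex{1,1} = 0
G(7) = mex{0,0,0} = 1
G(8) = mex{1,1,1} = 0
G(9) = mex{0,0,0} = 1
G(10) = mex{1,1,1} = 0
G(11) = mex{0,0,0} = 1
G(12) = mex{1,1,1} = 0
G(13) = mex{0,0,0} = 1
G(14) = mex{1,1,1} = 0
G(n+2) = G(n) holds for n = 0,…,6 (a full window of length max(S) = 7), so the sequence is purely periodic with period 2.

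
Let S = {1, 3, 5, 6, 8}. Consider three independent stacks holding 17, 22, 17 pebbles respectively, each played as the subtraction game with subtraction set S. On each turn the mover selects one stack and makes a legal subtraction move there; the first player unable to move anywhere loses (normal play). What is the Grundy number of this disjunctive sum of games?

All stacks use S = {1, 3, 5, 6, 8}:
G(0) = 0
G(1) = mex{0} = 1
G(2) = mex{1} = 0
G(3) = mex{0,0} = 1
G(4) = mex{1,1} = 0
G(5) = mex{0,0,0} = 1
G(6) = mex{1,1,1,0} = 2
G(7) = mex{2,0,0,1} = 3
G(8) = mex{3,1,1,0,0} = 2
G(9) = mex{2,2,0,1,1} = 3
G(10) = mex{3,3,1,0,0} = 2
G(11) = mex{2,2,2,1,1} = 0
G(12) = mex{0,3,3,2,0} = 1
G(13) = mex{1,2,2,3,1} = 0
G(14) = mex{0,0,3,2,2} = 1
G(15) = mex{1,1,2,3,3} = 0
G(16) = mex{0,0,0,2,2} = 1
G(17) = mex{1,1,1,0,3} = 2
G(18) = mex{2,0,0,1,2} = 3
G(19) = mex{3,1,1,0,0} = 2
G(20) = mex{2,2,0,1,1} = 3
G(21) = mex{3,3,1,0,0} = 2
G(22) = mex{2,2,2,1,1} = 0
Stack A: G(17) = 2.
Stack B: G(22) = 0.
Stack C: G(17) = 2.
Combined Grundy value = 2 ⊕ 0 ⊕ 2 = 0.

0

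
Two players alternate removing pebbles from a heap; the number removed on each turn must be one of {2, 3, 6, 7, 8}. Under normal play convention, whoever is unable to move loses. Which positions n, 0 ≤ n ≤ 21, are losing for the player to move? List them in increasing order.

G(0) = 0
G(1) = mex{} = 0
G(2) = mex{0} = 1
G(3) = mex{0,0} = 1
G(4) = mex{1,0} = 2
G(5) = mex{1,1} = 0
G(6) = mex{2,1,0} = 3
G(7) = mex{0,2,0,0} = 1
G(8) = mex{3,0,1,0,0} = 2
G(9) = mex{1,3,1,1,0} = 2
G(10) = mex{2,1,2,1,1} = 0
G(11) = mex{2,2,0,2,1} = 3
G(12) = mex{0,2,3,0,2} = 1
G(13) = mex{3,0,1,3,0} = 2
G(14) = mex{1,3,2,1,3} = 0
G(15) = mex{2,1,2,2,1} = 0
G(16) = mex{0,2,0,2,2} = 1
G(17) = mex{0,0,3,0,2} = 1
G(18) = mex{1,0,1,3,0} = 2
G(19) = mex{1,1,2,1,3} = 0
G(20) = mex{2,1,0,2,1} = 3
G(21) = mex{0,2,0,0,2} = 1
P-positions are exactly the n with G(n) = 0.

0, 1, 5, 10, 14, 15, 19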